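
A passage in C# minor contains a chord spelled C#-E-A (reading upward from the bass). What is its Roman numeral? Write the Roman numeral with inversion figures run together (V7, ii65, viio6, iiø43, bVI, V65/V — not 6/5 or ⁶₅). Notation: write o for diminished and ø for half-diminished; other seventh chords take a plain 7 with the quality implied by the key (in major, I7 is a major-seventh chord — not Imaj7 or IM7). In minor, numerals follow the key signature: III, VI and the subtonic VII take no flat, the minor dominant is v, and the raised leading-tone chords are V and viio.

Stacked in thirds the chord is A-C#-E: a major triad on A.
A is scale degree 6 in C# minor, and a major triad on that degree is written VI.
With C# in the bass the chord is in first inversion, so the figured bass is 6.

VI6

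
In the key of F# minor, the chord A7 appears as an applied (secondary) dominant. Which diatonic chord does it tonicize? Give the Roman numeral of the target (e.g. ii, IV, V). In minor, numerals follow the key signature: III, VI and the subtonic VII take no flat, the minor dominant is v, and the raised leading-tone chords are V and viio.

The chord is a dominant seventh chord on A.
A dominant resolves down a perfect fifth: A → D. In F# minor, D is scale degree 6, i.e. VI.

VI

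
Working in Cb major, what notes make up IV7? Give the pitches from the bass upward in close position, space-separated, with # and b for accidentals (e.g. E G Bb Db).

Fb Ab Cb Eb

In Cb major, the fourth degree is Fb, and the diatonic chord built there is a major seventh chord.
Stacking thirds from Fb gives Fb-Ab-Cb-Eb.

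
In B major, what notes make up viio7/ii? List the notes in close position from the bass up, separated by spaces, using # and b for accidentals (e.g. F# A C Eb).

viio7/ii is a secondary leading-tone chord. The target ii is C# in B major; the applied chord is rooted a semitone below, on B#.
Building a fully diminished seventh chord on B# gives B#-D#-F#-A.

B# D# F# A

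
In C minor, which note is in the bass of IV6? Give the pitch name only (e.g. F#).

A

IV in C minor has root F; the chord is F-A-C.
The figure 6 means first inversion — the third is in the bass.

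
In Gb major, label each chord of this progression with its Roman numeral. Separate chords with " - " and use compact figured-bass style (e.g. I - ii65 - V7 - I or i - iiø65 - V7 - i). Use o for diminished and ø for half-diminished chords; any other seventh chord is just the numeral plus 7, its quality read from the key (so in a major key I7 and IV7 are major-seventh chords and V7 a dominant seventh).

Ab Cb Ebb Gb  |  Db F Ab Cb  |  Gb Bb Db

Ab-Cb-Ebb-Gb: Ab with this quality isn't in the key; it's iiø7, borrowed from the parallel minor.
Db-F-Ab-Cb: dominant seventh chord on Db = scale degree 5 → V7.
Gb-Bb-Db: major triad on Gb = scale degree 1 → I.

iiø7 - V7 - I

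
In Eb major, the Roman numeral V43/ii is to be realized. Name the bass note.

G

The applied chord V43/ii is rooted on C: C-E-G-Bb.
The figure 43 means second inversion — the fifth is in the bass.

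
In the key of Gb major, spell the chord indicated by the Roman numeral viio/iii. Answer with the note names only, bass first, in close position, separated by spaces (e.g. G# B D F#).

A C Eb

viio/iii is a secondary leading-tone chord. The target iii is Bb in Gb major; the applied chord is rooted a semitone below, on A.
Building a diminished triad on A gives A-C-Eb.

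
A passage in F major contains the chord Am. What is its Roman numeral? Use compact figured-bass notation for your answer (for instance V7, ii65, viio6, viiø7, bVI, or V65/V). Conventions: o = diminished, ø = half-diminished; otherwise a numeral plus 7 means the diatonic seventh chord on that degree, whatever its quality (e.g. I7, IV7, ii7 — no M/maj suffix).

iii

The pitches A-C-E form a minor triad rooted on A.
A is scale degree 3 in F major, and a minor triad on that degree is written iii.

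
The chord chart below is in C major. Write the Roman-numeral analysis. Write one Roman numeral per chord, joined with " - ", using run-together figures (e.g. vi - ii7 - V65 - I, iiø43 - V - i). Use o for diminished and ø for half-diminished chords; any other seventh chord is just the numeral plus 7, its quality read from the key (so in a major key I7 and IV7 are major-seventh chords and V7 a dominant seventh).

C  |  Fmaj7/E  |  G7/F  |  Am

I - IV42 - V42 - vi

C: root C is the tonic; major triad there is I.
Fmaj7/E: root F is the subdominant; major seventh chord there is IV42.
G7/F: root G is the dominant; dominant seventh chord there is V42.
Am: minor triad on A = scale degree 6 → vi.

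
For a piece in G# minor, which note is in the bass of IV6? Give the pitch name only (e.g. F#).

IV in G# minor has root C#; the chord is C#-E#-G#.
The figure 6 means first inversion — the third is in the bass.

E#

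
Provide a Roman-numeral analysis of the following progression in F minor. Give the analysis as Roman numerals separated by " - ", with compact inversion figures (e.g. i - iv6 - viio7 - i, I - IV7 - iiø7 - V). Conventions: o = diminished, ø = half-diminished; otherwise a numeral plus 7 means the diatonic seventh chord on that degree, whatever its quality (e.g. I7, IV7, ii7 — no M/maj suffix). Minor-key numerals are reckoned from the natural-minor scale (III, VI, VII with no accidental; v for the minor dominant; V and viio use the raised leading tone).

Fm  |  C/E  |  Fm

Fm has root F, degree 1 in F minor, so i.
C/E: root C is the dominant; major triad there is V6.
Fm: minor triad on F = scale degree 1 → i.

i - V6 - i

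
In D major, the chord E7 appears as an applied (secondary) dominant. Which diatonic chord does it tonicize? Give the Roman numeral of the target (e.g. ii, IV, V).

V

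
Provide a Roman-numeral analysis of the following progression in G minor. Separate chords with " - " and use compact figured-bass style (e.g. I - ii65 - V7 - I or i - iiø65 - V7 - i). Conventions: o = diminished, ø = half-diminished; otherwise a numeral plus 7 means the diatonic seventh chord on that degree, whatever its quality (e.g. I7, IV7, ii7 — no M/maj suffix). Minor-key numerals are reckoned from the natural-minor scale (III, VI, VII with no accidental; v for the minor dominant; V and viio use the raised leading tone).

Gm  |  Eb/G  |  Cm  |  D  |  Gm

i - VI6 - iv - V - i

Gm: minor triad on G = scale degree 1 → i.
Eb/G has root Eb, degree 6 in G minor, so VI6.
Cm: root C is the subdominant; minor triad there is iv.
D has root D, degree 5 in G minor, so V.
Gm: root G is the tonic; minor triad there is i.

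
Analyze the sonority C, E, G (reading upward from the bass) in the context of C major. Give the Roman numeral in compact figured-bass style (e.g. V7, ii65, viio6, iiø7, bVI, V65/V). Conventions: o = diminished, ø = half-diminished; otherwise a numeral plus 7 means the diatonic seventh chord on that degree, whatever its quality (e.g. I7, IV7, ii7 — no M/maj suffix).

Stacked in thirds the chord is C-E-G: a major triad on C.
In C major, C is the tonic; the diatonic major triad there is I.

I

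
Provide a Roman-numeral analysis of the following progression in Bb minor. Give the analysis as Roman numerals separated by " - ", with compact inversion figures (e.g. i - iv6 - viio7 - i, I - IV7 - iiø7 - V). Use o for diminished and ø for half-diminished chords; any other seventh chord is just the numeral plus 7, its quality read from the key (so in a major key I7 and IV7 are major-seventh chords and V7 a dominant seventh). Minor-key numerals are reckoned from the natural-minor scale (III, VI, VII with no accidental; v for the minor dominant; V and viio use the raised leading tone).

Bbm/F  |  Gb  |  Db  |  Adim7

i64 - VI - III - viio7

Bbm/F: root Bb is the tonic; minor triad there is i64.
Gb: major triad on Gb = scale degree 6 → VI.
Db has root Db, degree 3 in Bb minor, so III.
Adim7: root A is the leading tone; fully diminished seventh chord there is viio7.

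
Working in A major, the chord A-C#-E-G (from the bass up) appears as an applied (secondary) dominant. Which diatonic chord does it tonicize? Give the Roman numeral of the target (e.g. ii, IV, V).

IV

The chord is a dominant seventh chord on A.
A dominant resolves down a perfect fifth: A → D. In A major, D is scale degree 4, i.e. IV.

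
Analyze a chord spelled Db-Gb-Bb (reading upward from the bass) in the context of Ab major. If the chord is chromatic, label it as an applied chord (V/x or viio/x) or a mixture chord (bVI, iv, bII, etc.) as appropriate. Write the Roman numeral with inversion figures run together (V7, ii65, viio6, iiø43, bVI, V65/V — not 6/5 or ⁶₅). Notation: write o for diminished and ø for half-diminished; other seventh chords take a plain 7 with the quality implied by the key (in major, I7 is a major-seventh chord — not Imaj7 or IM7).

bVII64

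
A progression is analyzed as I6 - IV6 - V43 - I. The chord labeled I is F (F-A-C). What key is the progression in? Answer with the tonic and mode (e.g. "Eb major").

F major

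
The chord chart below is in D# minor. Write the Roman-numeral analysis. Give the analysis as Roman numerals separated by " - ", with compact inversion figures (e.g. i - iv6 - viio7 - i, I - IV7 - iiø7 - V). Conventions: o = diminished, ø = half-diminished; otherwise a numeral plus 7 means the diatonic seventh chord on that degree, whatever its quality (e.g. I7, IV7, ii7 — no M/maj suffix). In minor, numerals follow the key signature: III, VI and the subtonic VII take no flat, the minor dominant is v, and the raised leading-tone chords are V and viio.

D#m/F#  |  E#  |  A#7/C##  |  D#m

i6 - V/V - V65 - i

D#m/F#: minor triad on D# = scale degree 1 → i6.
E#: a major triad on E#, the applied dominant of V → V/V.
A#7/C##: root A# is the dominant; dominant seventh chord there is V65.
D#m has root D#, degree 1 in D# minor, so i.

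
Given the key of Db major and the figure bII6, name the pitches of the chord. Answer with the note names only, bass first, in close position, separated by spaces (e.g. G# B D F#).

bII6 is the Neapolitan sixth — a major triad on the lowered second degree, here in its customary first inversion. In Db major that root is Ebb.
So the chord is Ebb-Gb-Bbb.
With the 6 figure the chord is in first inversion; from the bass Gb upward in close position it reads Gb-Bbb-Ebb.

Gb Bbb Ebb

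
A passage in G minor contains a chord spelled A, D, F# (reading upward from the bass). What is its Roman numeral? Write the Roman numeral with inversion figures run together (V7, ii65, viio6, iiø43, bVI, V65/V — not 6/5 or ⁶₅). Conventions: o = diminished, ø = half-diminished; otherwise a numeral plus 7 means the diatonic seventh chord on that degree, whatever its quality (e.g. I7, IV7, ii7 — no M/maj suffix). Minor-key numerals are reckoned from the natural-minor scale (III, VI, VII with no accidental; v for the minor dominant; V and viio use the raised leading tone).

Stacked in thirds the chord is D-F#-A: a major triad on D.
D is scale degree 5 in G minor, and a major triad on that degree is written V.
With A in the bass the chord is in second inversion, so the figured bass is 64.

V64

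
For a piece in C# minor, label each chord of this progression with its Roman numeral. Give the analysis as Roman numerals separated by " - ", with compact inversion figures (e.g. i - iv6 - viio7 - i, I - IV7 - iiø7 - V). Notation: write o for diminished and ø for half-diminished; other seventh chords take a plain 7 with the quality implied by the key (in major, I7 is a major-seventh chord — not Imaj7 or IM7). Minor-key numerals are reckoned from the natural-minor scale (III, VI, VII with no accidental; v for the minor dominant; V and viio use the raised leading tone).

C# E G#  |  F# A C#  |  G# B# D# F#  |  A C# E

C#-E-G#: root C# is the tonic; minor triad there is i.
F#-A-C#: minor triad on F# = scale degree 4 → iv.
G#-B#-D#-F# has root G#, degree 5 in C# minor, so V7.
A-C#-E: major triad on A = scale degree 6 → VI.

i - iv - V7 - VI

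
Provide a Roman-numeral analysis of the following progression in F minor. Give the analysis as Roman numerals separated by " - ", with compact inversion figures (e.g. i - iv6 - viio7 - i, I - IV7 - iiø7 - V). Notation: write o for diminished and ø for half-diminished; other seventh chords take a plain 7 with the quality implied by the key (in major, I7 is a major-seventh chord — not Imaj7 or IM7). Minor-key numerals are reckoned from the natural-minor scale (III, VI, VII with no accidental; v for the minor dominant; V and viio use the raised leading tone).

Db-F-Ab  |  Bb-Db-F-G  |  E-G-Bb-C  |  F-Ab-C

VI - iiø65 - V65 - i

Db-F-Ab has root Db, degree 6 in F minor, so VI.
Bb-Db-F-G: root G is the supertonic; half-diminished seventh chord there is iiø65.
E-G-Bb-C: root C is the dominant; dominant seventh chord there is V65.
F-Ab-C has root F, degree 1 in F minor, so i.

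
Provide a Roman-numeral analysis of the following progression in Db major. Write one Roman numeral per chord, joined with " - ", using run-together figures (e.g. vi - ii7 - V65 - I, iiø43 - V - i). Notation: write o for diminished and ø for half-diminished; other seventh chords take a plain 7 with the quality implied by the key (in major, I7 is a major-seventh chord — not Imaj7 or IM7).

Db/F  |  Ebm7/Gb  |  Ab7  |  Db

I6 - ii65 - V7 - I

Db/F: root Db is the tonic; major triad there is I6.
Ebm7/Gb: root Eb is the supertonic; minor seventh chord there is ii65.
Ab7 has root Ab, degree 5 in Db major, so V7.
Db: major triad on Db = scale degree 1 → I.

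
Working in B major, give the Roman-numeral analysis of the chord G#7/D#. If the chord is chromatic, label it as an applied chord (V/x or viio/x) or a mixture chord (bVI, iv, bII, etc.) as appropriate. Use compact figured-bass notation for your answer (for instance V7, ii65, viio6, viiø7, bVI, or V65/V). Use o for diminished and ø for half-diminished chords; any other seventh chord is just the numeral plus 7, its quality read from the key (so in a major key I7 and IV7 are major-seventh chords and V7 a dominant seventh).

V43/ii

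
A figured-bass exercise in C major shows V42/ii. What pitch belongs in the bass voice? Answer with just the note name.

The applied chord V42/ii is rooted on A: A-C#-E-G.
The figure 42 means third inversion — the seventh is in the bass.

G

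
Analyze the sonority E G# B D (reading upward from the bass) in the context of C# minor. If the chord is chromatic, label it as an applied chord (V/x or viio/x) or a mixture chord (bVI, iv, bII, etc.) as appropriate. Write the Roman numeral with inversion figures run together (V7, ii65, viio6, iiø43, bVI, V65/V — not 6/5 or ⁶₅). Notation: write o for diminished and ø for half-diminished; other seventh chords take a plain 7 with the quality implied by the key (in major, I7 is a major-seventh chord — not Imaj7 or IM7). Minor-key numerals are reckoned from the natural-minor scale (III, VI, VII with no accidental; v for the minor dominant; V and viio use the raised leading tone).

Stacked in thirds the chord is E-G#-B-D: a dominant seventh chord on E.
E is not a diatonic chord root with this quality in C# minor, but it lies a perfect fifth above A (VI), so the chord functions as an applied dominant of VI.

V7/VI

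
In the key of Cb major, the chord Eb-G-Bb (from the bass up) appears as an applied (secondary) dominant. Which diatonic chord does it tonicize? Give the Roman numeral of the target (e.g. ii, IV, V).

The chord is a major triad on Eb.
A dominant resolves down a perfect fifth: Eb → Ab. In Cb major, Ab is scale degree 6, i.e. vi.

vi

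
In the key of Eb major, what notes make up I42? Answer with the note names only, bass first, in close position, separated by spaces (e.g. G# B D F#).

The numeral's case and figure indicate a major seventh chord. In Eb major its root, scale degree 1, is Eb.
That chord is spelled Eb-G-Bb-D.
The figured bass 42 indicates third inversion, placing the seventh (D) in the bass: D-Eb-G-Bb.

D Eb G Bb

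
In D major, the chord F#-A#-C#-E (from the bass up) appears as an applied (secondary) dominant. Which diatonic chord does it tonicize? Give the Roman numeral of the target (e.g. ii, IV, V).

vi

The chord is a dominant seventh chord on F#.
A dominant resolves down a perfect fifth: F# → B. In D major, B is scale degree 6, i.e. vi.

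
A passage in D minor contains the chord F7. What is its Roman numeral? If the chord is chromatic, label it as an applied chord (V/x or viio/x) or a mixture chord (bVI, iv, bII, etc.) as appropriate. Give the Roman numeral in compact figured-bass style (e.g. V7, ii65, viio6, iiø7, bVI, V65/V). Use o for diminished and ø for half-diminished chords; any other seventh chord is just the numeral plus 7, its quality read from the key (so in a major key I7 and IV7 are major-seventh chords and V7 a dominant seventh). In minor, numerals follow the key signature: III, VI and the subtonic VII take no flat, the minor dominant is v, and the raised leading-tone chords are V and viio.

Stacked in thirds the chord is F-A-C-Eb: a dominant seventh chord on F.
F is not a diatonic chord root with this quality in D minor, but it lies a perfect fifth above Bb (VI), so the chord functions as an applied dominant of VI.

V7/VI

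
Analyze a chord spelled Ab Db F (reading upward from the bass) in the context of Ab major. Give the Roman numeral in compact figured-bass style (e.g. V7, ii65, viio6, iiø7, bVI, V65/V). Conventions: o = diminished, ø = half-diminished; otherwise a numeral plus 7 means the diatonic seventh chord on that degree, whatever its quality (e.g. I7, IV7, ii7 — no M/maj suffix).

IV64

The pitches Db-F-Ab form a major triad rooted on Db.
Db is scale degree 4 in Ab major, and a major triad on that degree is written IV.
With Ab in the bass the chord is in second inversion, so the figured bass is 64.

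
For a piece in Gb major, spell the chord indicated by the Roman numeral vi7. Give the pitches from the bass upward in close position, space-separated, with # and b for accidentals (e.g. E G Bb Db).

Eb Gb Bb Db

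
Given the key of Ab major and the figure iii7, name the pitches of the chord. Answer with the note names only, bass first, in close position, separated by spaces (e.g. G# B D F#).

C Eb G Bb

In Ab major, scale degree 3 is C, and the diatonic chord built there is a minor seventh chord.
Stacking thirds from C gives C-Eb-G-Bb.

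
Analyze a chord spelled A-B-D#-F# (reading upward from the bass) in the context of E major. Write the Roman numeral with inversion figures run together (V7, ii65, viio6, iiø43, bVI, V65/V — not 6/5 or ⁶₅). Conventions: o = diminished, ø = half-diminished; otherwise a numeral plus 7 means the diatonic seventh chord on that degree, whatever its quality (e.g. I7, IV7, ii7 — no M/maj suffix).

V42

The pitches B-D#-F#-A form a dominant seventh chord rooted on B.
In E major, B is the dominant; the diatonic dominant seventh chord there is V7.
With A in the bass the chord is in third inversion, so the figured bass is 42.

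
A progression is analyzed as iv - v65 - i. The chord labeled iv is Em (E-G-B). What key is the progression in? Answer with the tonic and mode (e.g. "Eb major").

B minor

The anchor chord is a minor triad on E, labeled iv.
Counting down 3 scale steps from E places the tonic on B; a minor triad on degree 4 is diatonic only in minor.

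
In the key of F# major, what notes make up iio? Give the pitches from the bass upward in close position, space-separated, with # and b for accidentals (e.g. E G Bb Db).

Scale degree 2 in F# major is G#; here the chord built on it is altered to a diminished triad. iio is the diminished supertonic triad, borrowed from the parallel minor.
So the chord is G#-B-D.

G# B D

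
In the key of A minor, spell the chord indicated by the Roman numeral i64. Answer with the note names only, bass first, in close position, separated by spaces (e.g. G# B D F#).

E A C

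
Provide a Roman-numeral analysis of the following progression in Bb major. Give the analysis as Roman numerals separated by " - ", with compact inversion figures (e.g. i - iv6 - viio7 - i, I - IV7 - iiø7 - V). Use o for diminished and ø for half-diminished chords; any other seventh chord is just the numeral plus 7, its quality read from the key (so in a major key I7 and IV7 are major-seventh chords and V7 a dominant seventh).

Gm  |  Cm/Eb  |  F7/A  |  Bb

Gm has root G, degree 6 in Bb major, so vi.
Cm/Eb has root C, degree 2 in Bb major, so ii6.
F7/A: root F is the dominant; dominant seventh chord there is V65.
Bb: root Bb is the tonic; major triad there is I.

vi - ii6 - V65 - I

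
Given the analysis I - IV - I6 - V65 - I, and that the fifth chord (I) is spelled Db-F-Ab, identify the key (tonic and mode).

Db major

The chord Db is a major triad rooted on Db; its label is I.
If Db is scale degree 1 and the mode makes that degree carry a major triad, the tonic is Db and the mode is major.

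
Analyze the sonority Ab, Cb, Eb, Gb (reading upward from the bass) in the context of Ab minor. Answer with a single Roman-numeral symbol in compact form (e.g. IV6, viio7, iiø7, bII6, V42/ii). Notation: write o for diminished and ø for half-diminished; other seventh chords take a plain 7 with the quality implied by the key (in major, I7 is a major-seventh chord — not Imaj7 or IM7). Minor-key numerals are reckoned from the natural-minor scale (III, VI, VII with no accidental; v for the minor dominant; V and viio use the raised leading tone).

i7

The pitches Ab-Cb-Eb-Gb form a minor seventh chord rooted on Ab.
Ab is scale degree 1 in Ab minor, and a minor seventh chord on that degree is written i7.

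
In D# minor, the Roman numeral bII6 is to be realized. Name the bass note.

G#

bII in D# minor has root E; the chord is E-G#-B.
The figure 6 means first inversion — the third is in the bass.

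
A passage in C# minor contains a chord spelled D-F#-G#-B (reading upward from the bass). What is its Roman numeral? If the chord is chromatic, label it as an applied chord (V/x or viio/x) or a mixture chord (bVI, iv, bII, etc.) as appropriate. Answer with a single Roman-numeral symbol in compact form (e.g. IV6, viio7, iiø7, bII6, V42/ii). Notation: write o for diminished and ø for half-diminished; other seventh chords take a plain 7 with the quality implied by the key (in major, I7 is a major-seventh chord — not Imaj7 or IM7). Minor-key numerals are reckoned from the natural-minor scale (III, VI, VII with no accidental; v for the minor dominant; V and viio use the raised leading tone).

The pitches G#-B-D-F# form a half-diminished seventh chord rooted on G#.
G# sits a half step below A (VI in C# minor); a diminished chord there is the applied leading-tone chord of VI.
With D in the bass the chord is in second inversion, so the figured bass is 43.

viiø43/VI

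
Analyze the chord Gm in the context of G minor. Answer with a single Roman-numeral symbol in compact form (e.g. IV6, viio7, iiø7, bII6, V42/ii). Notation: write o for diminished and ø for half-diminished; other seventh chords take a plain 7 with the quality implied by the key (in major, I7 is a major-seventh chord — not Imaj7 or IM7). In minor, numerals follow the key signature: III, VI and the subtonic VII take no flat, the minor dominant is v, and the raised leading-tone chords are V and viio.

i

The pitches G-Bb-D form a minor triad rooted on G.
G is scale degree 1 in G minor, and a minor triad on that degree is written i.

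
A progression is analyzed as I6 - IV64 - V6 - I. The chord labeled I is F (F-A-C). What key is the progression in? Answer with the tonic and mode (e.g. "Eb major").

F major

I is given as F-A-C — a major triad with root F.
If F is scale degree 1 and the mode makes that degree carry a major triad, the tonic is F and the mode is major.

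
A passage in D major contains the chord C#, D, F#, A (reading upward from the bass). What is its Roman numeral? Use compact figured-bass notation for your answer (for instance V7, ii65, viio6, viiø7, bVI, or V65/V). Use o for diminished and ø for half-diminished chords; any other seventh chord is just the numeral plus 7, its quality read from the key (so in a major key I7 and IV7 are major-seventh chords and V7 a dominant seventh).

The pitches D-F#-A-C# form a major seventh chord rooted on D.
In D major, D is the tonic; the diatonic major seventh chord there is I7.
With C# in the bass the chord is in third inversion, so the figured bass is 42.

I42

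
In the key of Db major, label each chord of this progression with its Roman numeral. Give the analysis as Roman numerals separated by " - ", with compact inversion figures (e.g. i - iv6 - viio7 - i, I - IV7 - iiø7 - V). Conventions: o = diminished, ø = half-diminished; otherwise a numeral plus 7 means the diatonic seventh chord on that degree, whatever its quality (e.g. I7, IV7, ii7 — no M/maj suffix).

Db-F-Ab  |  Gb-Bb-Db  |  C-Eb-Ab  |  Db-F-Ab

I - IV - V6 - I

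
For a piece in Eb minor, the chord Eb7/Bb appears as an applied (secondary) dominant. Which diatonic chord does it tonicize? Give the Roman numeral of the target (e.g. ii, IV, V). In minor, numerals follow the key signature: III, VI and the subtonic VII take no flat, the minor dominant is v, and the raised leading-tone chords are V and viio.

The chord is a dominant seventh chord on Eb.
A dominant resolves down a perfect fifth: Eb → Ab. In Eb minor, Ab is scale degree 4, i.e. iv.

iv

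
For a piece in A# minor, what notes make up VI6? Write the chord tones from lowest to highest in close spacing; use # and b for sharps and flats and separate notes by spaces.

The numeral's case and figure indicate a major triad. In A# minor its root, the submediant, is F#.
That chord is spelled F#-A#-C#.
The figured bass 6 indicates first inversion, placing the third (A#) in the bass: A#-C#-F#.

A# C# F#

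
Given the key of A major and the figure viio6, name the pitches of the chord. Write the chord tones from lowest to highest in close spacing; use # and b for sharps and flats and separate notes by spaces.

The numeral's case and figure indicate a diminished triad. In A major its root, scale degree 7, is G#.
That chord is spelled G#-B-D.
The figured bass 6 indicates first inversion, placing the third (B) in the bass: B-D-G#.

B D G#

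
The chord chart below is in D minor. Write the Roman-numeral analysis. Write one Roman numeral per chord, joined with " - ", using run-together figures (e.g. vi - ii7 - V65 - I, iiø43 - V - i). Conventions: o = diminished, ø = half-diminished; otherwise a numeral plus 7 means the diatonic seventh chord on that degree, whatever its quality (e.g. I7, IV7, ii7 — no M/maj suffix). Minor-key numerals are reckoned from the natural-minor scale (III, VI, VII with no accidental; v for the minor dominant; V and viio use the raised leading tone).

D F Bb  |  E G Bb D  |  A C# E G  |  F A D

D-F-Bb: major triad on Bb = scale degree 6 → VI6.
E-G-Bb-D has root E, degree 2 in D minor, so iiø7.
A-C#-E-G: dominant seventh chord on A = scale degree 5 → V7.
F-A-D has root D, degree 1 in D minor, so i6.

VI6 - iiø7 - V7 - i6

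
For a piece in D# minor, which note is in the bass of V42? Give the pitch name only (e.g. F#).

V in D# minor has root A#; the chord is A#-C##-E#-G#.
The figure 42 means third inversion — the seventh is in the bass.

G#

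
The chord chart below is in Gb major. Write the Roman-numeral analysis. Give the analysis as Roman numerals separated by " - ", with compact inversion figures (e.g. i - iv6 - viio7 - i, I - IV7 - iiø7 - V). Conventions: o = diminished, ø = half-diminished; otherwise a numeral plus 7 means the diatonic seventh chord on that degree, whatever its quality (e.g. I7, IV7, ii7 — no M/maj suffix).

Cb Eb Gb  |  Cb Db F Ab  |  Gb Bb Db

Cb-Eb-Gb: major triad on Cb = scale degree 4 → IV.
Cb-Db-F-Ab: dominant seventh chord on Db = scale degree 5 → V42.
Gb-Bb-Db: major triad on Gb = scale degree 1 → I.

IV - V42 - I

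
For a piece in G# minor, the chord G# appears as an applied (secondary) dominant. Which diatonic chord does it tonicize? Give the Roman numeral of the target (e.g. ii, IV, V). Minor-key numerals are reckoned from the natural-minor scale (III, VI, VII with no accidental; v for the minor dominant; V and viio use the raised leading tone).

The chord is a major triad on G#.
A dominant resolves down a perfect fifth: G# → C#. In G# minor, C# is scale degree 4, i.e. iv.

iv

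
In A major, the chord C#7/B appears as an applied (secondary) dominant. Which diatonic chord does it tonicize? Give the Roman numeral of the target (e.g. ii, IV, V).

vi

The chord is a dominant seventh chord on C#.
A dominant resolves down a perfect fifth: C# → F#. In A major, F# is scale degree 6, i.e. vi.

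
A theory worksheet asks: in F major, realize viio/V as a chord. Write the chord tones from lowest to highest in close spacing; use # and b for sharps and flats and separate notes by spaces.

viio/V is a secondary leading-tone chord. The target V is C in F major; the applied chord is rooted a semitone below, on B.
Building a diminished triad on B gives B-D-F.

B D F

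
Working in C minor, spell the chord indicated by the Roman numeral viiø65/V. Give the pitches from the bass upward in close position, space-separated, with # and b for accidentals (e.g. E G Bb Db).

viiø65/V is a secondary leading-tone chord. The target V is G in C minor; the applied chord is rooted a semitone below, on F#.
Building a half-diminished seventh chord on F# gives F#-A-C-E.
The figured bass 65 indicates first inversion, placing the third (A) in the bass: A-C-E-F#.

A C E F#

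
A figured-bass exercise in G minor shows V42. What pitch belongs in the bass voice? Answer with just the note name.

C

V in G minor has root D; the chord is D-F#-A-C.
The figure 42 means third inversion — the seventh is in the bass.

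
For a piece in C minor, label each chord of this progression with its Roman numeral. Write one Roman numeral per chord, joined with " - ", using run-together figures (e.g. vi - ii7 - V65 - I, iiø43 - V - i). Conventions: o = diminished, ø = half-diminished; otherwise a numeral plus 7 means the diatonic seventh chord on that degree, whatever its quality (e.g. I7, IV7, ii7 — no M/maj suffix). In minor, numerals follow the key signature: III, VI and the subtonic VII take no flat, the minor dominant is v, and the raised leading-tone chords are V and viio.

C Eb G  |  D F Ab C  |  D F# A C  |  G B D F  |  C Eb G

i - iiø7 - V7/V - V7 - i

C-Eb-G: root C is the tonic; minor triad there is i.
D-F-Ab-C: half-diminished seventh chord on D = scale degree 2 → iiø7.
D-F#-A-C is the secondary dominant of V (dominant seventh chord on D): V7/V.
G-B-D-F: dominant seventh chord on G = scale degree 5 → V7.
C-Eb-G: minor triad on C = scale degree 1 → i.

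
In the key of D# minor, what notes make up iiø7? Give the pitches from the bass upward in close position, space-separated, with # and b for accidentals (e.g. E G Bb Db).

E# G# B D#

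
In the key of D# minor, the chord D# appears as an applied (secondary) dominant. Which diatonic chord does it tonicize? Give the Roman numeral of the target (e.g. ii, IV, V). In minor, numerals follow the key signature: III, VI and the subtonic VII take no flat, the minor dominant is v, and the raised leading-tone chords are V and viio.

The chord is a major triad on D#.
A dominant resolves down a perfect fifth: D# → G#. In D# minor, G# is scale degree 4, i.e. iv.

iv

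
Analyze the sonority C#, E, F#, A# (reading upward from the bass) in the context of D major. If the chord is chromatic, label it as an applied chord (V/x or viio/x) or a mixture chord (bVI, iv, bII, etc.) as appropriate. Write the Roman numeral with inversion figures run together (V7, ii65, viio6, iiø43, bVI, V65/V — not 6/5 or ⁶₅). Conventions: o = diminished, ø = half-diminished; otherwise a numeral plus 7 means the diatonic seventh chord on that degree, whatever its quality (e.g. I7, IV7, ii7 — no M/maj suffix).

Stacked in thirds the chord is F#-A#-C#-E: a dominant seventh chord on F#.
F# is not a diatonic chord root with this quality in D major, but it lies a perfect fifth above B (vi), so the chord functions as an applied dominant of vi.
With C# in the bass the chord is in second inversion, so the figured bass is 43.

V43/vi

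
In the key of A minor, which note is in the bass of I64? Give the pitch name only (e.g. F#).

E

I in A minor has root A; the chord is A-C#-E.
The figure 64 means second inversion — the fifth is in the bass.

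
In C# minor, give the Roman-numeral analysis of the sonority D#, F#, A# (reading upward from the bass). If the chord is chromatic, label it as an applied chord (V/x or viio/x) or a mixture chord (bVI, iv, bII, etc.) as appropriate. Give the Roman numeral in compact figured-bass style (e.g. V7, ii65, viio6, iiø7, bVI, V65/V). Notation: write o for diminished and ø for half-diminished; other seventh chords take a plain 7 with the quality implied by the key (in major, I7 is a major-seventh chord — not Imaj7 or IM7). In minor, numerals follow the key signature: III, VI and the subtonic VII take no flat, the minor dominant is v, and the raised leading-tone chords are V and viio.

ii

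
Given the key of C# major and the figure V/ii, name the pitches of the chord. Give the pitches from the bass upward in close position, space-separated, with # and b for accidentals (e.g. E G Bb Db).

A# C## E#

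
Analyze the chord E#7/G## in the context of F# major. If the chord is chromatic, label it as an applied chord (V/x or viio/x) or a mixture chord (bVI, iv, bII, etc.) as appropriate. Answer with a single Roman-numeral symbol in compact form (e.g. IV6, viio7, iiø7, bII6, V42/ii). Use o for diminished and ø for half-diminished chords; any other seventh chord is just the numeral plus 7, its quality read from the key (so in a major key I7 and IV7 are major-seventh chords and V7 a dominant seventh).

The pitches E#-G##-B#-D# form a dominant seventh chord rooted on E#.
E# is not a diatonic chord root with this quality in F# major, but it lies a perfect fifth above A# (iii), so the chord functions as an applied dominant of iii.
With G## in the bass the chord is in first inversion, so the figured bass is 65.

V65/iii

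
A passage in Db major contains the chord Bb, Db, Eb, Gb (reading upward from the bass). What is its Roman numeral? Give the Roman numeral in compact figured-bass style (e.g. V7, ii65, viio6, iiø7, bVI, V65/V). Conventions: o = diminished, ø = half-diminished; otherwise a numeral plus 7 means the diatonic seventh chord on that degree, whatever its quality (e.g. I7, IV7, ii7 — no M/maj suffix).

ii43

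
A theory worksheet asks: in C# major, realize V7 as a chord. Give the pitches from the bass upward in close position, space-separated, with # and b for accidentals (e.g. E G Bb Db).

In C# major, scale degree 5 is G#, and the diatonic chord built there is a dominant seventh chord.
Stacking thirds from G# gives G#-B#-D#-F#.

G# B# D# F#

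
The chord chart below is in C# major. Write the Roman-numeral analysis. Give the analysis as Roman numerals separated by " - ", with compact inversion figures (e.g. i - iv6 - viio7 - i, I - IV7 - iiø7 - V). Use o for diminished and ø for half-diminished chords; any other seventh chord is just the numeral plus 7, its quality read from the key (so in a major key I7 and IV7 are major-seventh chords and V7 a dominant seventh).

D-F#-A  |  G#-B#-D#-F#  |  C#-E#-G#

bII - V7 - I

D-F#-A is non-diatonic — a major triad on the lowered supertonic (D): the Neapolitan chord, bII.
G#-B#-D#-F# has root G#, degree 5 in C# major, so V7.
C#-E#-G#: major triad on C# = scale degree 1 → I.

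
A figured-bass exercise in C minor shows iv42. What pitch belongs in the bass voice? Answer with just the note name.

iv in C minor has root F; the chord is F-Ab-C-Eb.
The figure 42 means third inversion — the seventh is in the bass.

Eb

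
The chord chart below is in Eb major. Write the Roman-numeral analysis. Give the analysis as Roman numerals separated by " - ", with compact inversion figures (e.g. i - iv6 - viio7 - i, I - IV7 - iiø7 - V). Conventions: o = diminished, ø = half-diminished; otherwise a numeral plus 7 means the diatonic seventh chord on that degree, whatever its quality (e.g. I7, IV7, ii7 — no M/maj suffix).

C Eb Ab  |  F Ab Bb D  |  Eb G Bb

IV6 - V43 - I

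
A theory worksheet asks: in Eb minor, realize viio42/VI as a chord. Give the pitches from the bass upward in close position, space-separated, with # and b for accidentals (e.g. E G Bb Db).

Abb Bb Db Fb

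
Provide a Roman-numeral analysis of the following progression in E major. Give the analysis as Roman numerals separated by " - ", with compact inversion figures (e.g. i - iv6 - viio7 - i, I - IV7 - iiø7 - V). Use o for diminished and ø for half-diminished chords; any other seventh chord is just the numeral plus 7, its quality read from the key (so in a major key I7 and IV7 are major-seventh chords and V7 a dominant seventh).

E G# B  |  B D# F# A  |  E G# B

E-G#-B has root E, degree 1 in E major, so I.
B-D#-F#-A: root B is the dominant; dominant seventh chord there is V7.
E-G#-B has root E, degree 1 in E major, so I.

I - V7 - I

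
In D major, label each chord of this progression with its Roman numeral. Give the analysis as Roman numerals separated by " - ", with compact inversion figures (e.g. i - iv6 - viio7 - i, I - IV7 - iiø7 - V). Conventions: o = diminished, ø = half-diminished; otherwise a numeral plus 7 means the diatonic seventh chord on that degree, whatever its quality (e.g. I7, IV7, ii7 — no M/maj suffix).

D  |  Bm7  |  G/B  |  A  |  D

I - vi7 - IV6 - V - I

D has root D, degree 1 in D major, so I.
Bm7 has root B, degree 6 in D major, so vi7.
G/B has root G, degree 4 in D major, so IV6.
A: major triad on A = scale degree 5 → V.
D: major triad on D = scale degree 1 → I.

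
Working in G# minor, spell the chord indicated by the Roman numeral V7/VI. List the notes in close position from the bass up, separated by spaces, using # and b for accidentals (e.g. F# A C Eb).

B D# F# A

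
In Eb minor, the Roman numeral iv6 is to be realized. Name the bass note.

iv in Eb minor has root Ab; the chord is Ab-Cb-Eb.
The figure 6 means first inversion — the third is in the bass.

Cb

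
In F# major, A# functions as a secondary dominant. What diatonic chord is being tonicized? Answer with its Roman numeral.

The chord is a major triad on A#.
A dominant resolves down a perfect fifth: A# → D#. In F# major, D# is scale degree 6, i.e. vi.

vi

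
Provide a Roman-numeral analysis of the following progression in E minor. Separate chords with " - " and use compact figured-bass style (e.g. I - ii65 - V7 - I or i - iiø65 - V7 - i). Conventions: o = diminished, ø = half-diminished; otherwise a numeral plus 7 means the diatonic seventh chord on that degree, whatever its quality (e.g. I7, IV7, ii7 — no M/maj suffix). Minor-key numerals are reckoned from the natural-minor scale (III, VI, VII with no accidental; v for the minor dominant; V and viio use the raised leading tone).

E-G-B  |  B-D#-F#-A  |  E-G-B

E-G-B: minor triad on E = scale degree 1 → i.
B-D#-F#-A: root B is the dominant; dominant seventh chord there is V7.
E-G-B: root E is the tonic; minor triad there is i.

i - V7 - i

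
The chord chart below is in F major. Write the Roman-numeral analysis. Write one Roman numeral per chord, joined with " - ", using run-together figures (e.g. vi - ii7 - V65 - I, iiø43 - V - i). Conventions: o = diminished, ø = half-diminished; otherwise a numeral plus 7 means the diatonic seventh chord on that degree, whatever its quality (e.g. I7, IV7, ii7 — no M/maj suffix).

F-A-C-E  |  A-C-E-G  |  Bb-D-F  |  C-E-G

F-A-C-E: major seventh chord on F = scale degree 1 → I7.
A-C-E-G has root A, degree 3 in F major, so iii7.
Bb-D-F: major triad on Bb = scale degree 4 → IV.
C-E-G has root C, degree 5 in F major, so V.

I7 - iii7 - IV - V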